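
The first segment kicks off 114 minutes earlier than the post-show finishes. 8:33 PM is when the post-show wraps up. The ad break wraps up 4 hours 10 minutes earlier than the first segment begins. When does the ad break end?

The first segment starts at 8:33 PM − 114 min = 6:39 PM.
The ad break ends at 6:39 PM − 250 min = 2:29 PM.

2:29 PM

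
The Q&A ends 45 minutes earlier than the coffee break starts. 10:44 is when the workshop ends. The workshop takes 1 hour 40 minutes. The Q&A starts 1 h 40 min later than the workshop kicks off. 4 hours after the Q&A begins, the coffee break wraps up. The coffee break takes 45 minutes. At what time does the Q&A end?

The workshop starts at 10:44 − 100 min = 09:04.
The Q&A starts at 09:04 + 100 min = 10:44.
The coffee break ends at 10:44 + 240 min = 14:44.
The coffee break starts at 14:44 − 45 min = 13:59.
The Q&A ends at 13:59 − 45 min = 13:14.

13:14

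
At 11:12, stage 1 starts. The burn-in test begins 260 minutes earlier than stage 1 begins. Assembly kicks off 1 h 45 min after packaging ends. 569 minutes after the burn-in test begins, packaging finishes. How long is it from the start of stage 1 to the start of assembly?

414 minutes

The burn-in test starts at 11:12 − 260 min = 06:52.
Packaging ends at 06:52 + 569 min = 16:21.
Assembly starts at 16:21 + 105 min = 18:06.
From 11:12 to 18:06 is 414 minutes.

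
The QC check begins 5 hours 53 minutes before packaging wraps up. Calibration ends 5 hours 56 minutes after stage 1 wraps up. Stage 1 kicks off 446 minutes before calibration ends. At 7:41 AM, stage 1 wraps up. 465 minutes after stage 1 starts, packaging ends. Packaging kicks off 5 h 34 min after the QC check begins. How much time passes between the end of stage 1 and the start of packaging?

5 h 56 min

Calibration ends at 7:41 AM + 356 min = 1:37 PM.
Stage 1 starts at 1:37 PM − 446 min = 6:11 AM.
Packaging ends at 6:11 AM + 465 min = 1:56 PM.
The QC check starts at 1:56 PM − 353 min = 8:03 AM.
Packaging starts at 8:03 AM + 334 min = 1:37 PM.
From 7:41 AM to 1:37 PM is 5 h 56 min.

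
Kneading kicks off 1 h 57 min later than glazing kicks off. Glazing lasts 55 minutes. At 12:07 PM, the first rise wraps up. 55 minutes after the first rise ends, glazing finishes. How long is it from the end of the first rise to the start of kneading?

Glazing ends at 12:07 PM + 55 min = 1:02 PM.
Glazing starts at 1:02 PM − 55 min = 12:07 PM.
Kneading starts at 12:07 PM + 117 min = 2:04 PM.
From 12:07 PM to 2:04 PM is 117 minutes.

117 minutes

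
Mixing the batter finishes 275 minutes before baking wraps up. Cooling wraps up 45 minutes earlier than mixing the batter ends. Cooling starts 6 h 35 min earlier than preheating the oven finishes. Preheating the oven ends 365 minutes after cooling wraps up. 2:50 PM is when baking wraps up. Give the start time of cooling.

Mixing the batter ends at 2:50 PM − 275 min = 10:15 AM.
Cooling ends at 10:15 AM − 45 min = 9:30 AM.
Preheating the oven ends at 9:30 AM + 365 min = 3:35 PM.
Cooling starts at 3:35 PM − 395 min = 9:00 AM.

9:00 AM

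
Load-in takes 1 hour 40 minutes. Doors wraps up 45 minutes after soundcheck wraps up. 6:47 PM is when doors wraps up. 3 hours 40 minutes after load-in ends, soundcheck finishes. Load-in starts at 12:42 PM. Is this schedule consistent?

Load-in ends at 12:42 PM + 100 min = 2:22 PM.
Soundcheck ends at 2:22 PM + 220 min = 6:02 PM.
Doors ends at 6:02 PM + 45 min = 6:47 PM.
That matches the stated 6:47 PM, so the schedule is consistent.

Yes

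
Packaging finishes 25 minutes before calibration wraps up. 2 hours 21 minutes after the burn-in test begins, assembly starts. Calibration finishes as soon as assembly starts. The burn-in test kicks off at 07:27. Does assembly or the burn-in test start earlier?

Assembly starts at 07:27 + 141 min = 09:48.
Assembly starts at 09:48 and the burn-in test starts at 07:27, so the burn-in test is first.

the burn-in test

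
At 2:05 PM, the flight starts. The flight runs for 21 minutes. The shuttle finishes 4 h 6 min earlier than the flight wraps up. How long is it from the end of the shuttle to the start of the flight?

225 minutes

The flight ends at 2:05 PM + 21 min = 2:26 PM.
The shuttle ends at 2:26 PM − 246 min = 10:20 AM.
From 10:20 AM to 2:05 PM is 225 minutes.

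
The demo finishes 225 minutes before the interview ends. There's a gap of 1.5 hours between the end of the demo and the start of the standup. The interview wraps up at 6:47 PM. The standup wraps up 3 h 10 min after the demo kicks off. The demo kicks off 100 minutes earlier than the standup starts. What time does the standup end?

The demo ends at 6:47 PM − 225 min = 3:02 PM.
The standup starts at 3:02 PM + 90 min = 4:32 PM.
The demo starts at 4:32 PM − 100 min = 2:52 PM.
The standup ends at 2:52 PM + 190 min = 6:02 PM.

6:02 PM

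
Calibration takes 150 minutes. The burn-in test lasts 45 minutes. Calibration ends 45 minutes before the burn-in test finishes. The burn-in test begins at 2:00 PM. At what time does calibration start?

11:30 AM

The burn-in test ends at 2:00 PM + 45 min = 2:45 PM.
Calibration ends at 2:45 PM − 45 min = 2:00 PM.
Calibration starts at 2:00 PM − 150 min = 11:30 AM.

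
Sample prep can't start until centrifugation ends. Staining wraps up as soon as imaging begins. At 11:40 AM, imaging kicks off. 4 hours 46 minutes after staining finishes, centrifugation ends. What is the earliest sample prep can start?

4:26 PM

Staining ends at 11:40 AM.
Centrifugation ends at 11:40 AM + 286 min = 4:26 PM.
Sample prep is bounded by centrifugation, so the earliest it can start is 4:26 PM.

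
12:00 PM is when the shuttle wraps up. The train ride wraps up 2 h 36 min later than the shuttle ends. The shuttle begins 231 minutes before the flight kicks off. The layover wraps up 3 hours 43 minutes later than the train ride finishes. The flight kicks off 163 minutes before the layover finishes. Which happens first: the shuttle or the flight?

The train ride ends at 12:00 PM + 156 min = 2:36 PM.
The layover ends at 2:36 PM + 223 min = 6:19 PM.
The flight starts at 6:19 PM − 163 min = 3:36 PM.
The shuttle starts at 3:36 PM − 231 min = 11:45 AM.
The shuttle starts at 11:45 AM and the flight starts at 3:36 PM, so the shuttle is first.

the shuttle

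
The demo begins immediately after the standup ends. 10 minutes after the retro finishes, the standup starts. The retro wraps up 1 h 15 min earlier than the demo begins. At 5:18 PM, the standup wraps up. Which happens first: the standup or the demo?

The demo starts at 5:18 PM.
The retro ends at 5:18 PM − 75 min = 4:03 PM.
The standup starts at 4:03 PM + 10 min = 4:13 PM.
The standup starts at 4:13 PM and the demo starts at 5:18 PM, so the standup is first.

the standup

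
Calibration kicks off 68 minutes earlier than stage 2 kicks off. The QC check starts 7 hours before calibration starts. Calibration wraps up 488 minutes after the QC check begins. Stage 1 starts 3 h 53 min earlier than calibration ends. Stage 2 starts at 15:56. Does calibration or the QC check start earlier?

Calibration starts at 15:56 − 68 min = 14:48.
The QC check starts at 14:48 − 420 min = 07:48.
Calibration starts at 14:48 and the QC check starts at 07:48, so the QC check is first.

the QC check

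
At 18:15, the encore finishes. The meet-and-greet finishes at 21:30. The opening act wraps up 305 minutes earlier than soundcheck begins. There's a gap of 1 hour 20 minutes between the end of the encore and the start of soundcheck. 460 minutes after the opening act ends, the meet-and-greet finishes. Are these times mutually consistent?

Soundcheck starts at 18:15 + 80 min = 19:35.
The opening act ends at 19:35 − 305 min = 14:30.
The meet-and-greet ends at 14:30 + 460 min = 22:10.
But the meet-and-greet is also said to end at 21:30 — a 40-minute conflict.

No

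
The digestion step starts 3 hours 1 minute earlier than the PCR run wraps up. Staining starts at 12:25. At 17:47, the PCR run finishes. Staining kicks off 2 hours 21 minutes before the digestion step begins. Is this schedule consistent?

The digestion step starts at 17:47 − 181 min = 14:46.
Staining starts at 14:46 − 141 min = 12:25.
That matches the stated 12:25, so the schedule is consistent.

Yes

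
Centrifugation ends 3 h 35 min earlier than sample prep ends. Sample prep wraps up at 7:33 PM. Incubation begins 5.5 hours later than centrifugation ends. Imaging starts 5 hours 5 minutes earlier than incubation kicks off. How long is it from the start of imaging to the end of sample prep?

Centrifugation ends at 7:33 PM − 215 min = 3:58 PM.
Incubation starts at 3:58 PM + 330 min = 9:28 PM.
Imaging starts at 9:28 PM − 305 min = 4:23 PM.
From 4:23 PM to 7:33 PM is 190 minutes.

190 minutes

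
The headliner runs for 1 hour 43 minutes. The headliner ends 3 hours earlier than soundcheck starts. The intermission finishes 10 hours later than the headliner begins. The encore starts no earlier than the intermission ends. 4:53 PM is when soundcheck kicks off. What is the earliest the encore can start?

10:10 PM

The headliner ends at 4:53 PM − 180 min = 1:53 PM.
The headliner starts at 1:53 PM − 103 min = 12:10 PM.
The intermission ends at 12:10 PM + 600 min = 10:10 PM.
The encore is bounded by the intermission, so the earliest it can start is 10:10 PM.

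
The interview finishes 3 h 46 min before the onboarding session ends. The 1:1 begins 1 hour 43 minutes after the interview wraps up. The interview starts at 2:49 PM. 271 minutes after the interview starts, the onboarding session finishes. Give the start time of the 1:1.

5:17 PM

The onboarding session ends at 2:49 PM + 271 min = 7:20 PM.
The interview ends at 7:20 PM − 226 min = 3:34 PM.
The 1:1 starts at 3:34 PM + 103 min = 5:17 PM.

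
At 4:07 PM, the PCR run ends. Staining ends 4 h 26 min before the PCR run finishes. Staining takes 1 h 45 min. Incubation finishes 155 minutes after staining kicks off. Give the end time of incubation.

Staining ends at 4:07 PM − 266 min = 11:41 AM.
Staining starts at 11:41 AM − 105 min = 9:56 AM.
Incubation ends at 9:56 AM + 155 min = 12:31 PM.

12:31 PM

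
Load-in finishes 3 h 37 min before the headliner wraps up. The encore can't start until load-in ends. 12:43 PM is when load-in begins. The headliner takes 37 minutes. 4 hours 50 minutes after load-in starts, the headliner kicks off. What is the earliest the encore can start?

The headliner starts at 12:43 PM + 290 min = 5:33 PM.
The headliner ends at 5:33 PM + 37 min = 6:10 PM.
Load-in ends at 6:10 PM − 217 min = 2:33 PM.
The encore is bounded by load-in, so the earliest it can start is 2:33 PM.

2:33 PM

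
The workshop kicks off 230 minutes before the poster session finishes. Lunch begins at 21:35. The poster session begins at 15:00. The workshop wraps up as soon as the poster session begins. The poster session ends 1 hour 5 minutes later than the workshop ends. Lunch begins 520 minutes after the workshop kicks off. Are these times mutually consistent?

No

The workshop ends at 15:00.
The poster session ends at 15:00 + 65 min = 16:05.
The workshop starts at 16:05 − 230 min = 12:15.
Lunch starts at 12:15 + 520 min = 20:55.
But lunch is also said to start at 21:35 — a 40-minute conflict.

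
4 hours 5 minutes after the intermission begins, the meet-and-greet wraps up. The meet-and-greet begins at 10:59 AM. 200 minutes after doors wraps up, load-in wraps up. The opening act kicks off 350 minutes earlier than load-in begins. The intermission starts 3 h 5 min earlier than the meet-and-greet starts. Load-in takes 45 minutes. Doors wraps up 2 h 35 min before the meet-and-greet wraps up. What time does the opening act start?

6:09 AM

The intermission starts at 10:59 AM − 185 min = 7:54 AM.
The meet-and-greet ends at 7:54 AM + 245 min = 11:59 AM.
Doors ends at 11:59 AM − 155 min = 9:24 AM.
Load-in ends at 9:24 AM + 200 min = 12:44 PM.
Load-in starts at 12:44 PM − 45 min = 11:59 AM.
The opening act starts at 11:59 AM − 350 min = 6:09 AM.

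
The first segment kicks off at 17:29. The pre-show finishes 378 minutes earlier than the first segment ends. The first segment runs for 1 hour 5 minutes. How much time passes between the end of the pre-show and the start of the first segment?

The first segment ends at 17:29 + 65 min = 18:34.
The pre-show ends at 18:34 − 378 min = 12:16.
From 12:16 to 17:29 is 5 hours 13 minutes.

5 hours 13 minutes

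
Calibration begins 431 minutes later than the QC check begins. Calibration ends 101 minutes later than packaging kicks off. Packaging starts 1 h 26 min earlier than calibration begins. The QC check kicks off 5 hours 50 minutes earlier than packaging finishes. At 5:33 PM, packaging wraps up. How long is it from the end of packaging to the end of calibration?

The QC check starts at 5:33 PM − 350 min = 11:43 AM.
Calibration starts at 11:43 AM + 431 min = 6:54 PM.
Packaging starts at 6:54 PM − 86 min = 5:28 PM.
Calibration ends at 5:28 PM + 101 min = 7:09 PM.
From 5:33 PM to 7:09 PM is 96 minutes.

96 minutes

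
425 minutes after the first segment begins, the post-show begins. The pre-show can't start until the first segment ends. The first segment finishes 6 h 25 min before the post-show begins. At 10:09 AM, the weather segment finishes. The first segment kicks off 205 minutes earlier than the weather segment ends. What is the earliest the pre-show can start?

The first segment starts at 10:09 AM − 205 min = 6:44 AM.
The post-show starts at 6:44 AM + 425 min = 1:49 PM.
The first segment ends at 1:49 PM − 385 min = 7:24 AM.
The pre-show is bounded by the first segment, so the earliest it can start is 7:24 AM.

7:24 AM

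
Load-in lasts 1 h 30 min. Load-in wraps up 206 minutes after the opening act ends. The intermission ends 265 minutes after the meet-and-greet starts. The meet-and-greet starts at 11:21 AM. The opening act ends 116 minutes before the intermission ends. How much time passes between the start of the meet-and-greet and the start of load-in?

The intermission ends at 11:21 AM + 265 min = 3:46 PM.
The opening act ends at 3:46 PM − 116 min = 1:50 PM.
Load-in ends at 1:50 PM + 206 min = 5:16 PM.
Load-in starts at 5:16 PM − 90 min = 3:46 PM.
From 11:21 AM to 3:46 PM is 4 hours 25 minutes.

4 hours 25 minutes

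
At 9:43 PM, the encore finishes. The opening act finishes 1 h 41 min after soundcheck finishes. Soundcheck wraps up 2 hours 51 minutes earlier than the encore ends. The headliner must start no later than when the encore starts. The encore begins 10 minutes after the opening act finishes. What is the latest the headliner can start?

Soundcheck ends at 9:43 PM − 171 min = 6:52 PM.
The opening act ends at 6:52 PM + 101 min = 8:33 PM.
The encore starts at 8:33 PM + 10 min = 8:43 PM.
The headliner is bounded by the encore, so the latest it can start is 8:43 PM.

8:43 PM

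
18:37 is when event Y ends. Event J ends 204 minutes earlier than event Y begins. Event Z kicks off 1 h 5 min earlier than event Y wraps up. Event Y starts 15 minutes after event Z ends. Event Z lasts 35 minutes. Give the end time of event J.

Event Z starts at 18:37 − 65 min = 17:32.
Event Z ends at 17:32 + 35 min = 18:07.
Event Y starts at 18:07 + 15 min = 18:22.
Event J ends at 18:22 − 204 min = 14:58.

14:58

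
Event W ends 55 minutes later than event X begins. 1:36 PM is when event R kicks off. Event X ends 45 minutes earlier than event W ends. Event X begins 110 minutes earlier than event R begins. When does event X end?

11:56 AM

Event X starts at 1:36 PM − 110 min = 11:46 AM.
Event W ends at 11:46 AM + 55 min = 12:41 PM.
Event X ends at 12:41 PM − 45 min = 11:56 AM.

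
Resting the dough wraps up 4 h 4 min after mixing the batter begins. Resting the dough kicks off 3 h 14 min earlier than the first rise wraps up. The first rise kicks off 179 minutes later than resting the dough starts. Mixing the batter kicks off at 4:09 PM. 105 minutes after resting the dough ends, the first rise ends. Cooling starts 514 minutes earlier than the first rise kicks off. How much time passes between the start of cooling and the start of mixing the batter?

Resting the dough ends at 4:09 PM + 244 min = 8:13 PM.
The first rise ends at 8:13 PM + 105 min = 9:58 PM.
Resting the dough starts at 9:58 PM − 194 min = 6:44 PM.
The first rise starts at 6:44 PM + 179 min = 9:43 PM.
Cooling starts at 9:43 PM − 514 min = 1:09 PM.
From 1:09 PM to 4:09 PM is 3 hours.

3 hours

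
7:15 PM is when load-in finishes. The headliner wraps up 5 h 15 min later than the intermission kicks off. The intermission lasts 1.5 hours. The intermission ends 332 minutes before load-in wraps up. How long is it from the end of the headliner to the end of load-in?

107 minutes

The intermission ends at 7:15 PM − 332 min = 1:43 PM.
The intermission starts at 1:43 PM − 90 min = 12:13 PM.
The headliner ends at 12:13 PM + 315 min = 5:28 PM.
From 5:28 PM to 7:15 PM is 107 minutes.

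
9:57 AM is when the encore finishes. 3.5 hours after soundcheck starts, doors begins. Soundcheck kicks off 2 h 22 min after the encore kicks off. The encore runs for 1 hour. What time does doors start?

2:49 PM

The encore starts at 9:57 AM − 60 min = 8:57 AM.
Soundcheck starts at 8:57 AM + 142 min = 11:19 AM.
Doors starts at 11:19 AM + 210 min = 2:49 PM.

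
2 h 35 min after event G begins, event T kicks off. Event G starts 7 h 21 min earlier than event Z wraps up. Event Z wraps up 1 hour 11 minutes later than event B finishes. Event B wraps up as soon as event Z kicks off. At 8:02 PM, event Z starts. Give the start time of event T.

Event B ends at 8:02 PM.
Event Z ends at 8:02 PM + 71 min = 9:13 PM.
Event G starts at 9:13 PM − 441 min = 1:52 PM.
Event T starts at 1:52 PM + 155 min = 4:27 PM.

4:27 PM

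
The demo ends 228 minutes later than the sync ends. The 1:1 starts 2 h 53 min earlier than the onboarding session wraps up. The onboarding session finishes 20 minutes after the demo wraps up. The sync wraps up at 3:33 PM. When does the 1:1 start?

The demo ends at 3:33 PM + 228 min = 7:21 PM.
The onboarding session ends at 7:21 PM + 20 min = 7:41 PM.
The 1:1 starts at 7:41 PM − 173 min = 4:48 PM.

4:48 PM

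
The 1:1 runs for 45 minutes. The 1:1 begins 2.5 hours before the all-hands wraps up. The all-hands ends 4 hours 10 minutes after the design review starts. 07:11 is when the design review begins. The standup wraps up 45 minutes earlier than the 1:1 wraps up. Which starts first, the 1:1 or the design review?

the design review

The all-hands ends at 07:11 + 250 min = 11:21.
The 1:1 starts at 11:21 − 150 min = 08:51.
The 1:1 starts at 08:51 and the design review starts at 07:11, so the design review is first.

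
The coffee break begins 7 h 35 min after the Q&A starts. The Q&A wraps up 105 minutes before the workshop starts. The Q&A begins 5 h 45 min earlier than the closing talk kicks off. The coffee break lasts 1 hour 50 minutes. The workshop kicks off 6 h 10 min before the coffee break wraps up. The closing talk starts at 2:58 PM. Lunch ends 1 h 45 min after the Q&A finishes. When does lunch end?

12:28 PM

The Q&A starts at 2:58 PM − 345 min = 9:13 AM.
The coffee break starts at 9:13 AM + 455 min = 4:48 PM.
The coffee break ends at 4:48 PM + 110 min = 6:38 PM.
The workshop starts at 6:38 PM − 370 min = 12:28 PM.
The Q&A ends at 12:28 PM − 105 min = 10:43 AM.
Lunch ends at 10:43 AM + 105 min = 12:28 PM.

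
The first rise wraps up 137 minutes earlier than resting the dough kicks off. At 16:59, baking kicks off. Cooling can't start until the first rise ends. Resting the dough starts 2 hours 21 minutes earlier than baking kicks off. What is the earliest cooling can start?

12:21

Resting the dough starts at 16:59 − 141 min = 14:38.
The first rise ends at 14:38 − 137 min = 12:21.
Cooling is bounded by the first rise, so the earliest it can start is 12:21.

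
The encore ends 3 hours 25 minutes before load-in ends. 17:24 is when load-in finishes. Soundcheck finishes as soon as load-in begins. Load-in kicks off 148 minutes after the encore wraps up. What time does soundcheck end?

16:27

The encore ends at 17:24 − 205 min = 13:59.
Load-in starts at 13:59 + 148 min = 16:27.
So soundcheck ends at 16:27.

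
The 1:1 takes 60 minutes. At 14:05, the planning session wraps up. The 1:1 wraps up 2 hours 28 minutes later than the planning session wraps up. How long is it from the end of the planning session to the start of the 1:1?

88 minutes

The 1:1 ends at 14:05 + 148 min = 16:33.
The 1:1 starts at 16:33 − 60 min = 15:33.
From 14:05 to 15:33 is 88 minutes.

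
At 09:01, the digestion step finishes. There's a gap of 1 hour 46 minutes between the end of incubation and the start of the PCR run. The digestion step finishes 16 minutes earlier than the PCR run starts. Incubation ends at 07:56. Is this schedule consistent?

The PCR run starts at 07:56 + 106 min = 09:42.
The digestion step ends at 09:42 − 16 min = 09:26.
But the digestion step is also said to end at 09:01 — a 25-minute conflict.

No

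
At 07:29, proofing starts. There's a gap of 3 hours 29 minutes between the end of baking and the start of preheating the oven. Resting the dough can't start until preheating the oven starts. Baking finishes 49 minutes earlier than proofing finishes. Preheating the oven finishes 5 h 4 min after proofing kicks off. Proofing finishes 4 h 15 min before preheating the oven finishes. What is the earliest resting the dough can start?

10:58

Preheating the oven ends at 07:29 + 304 min = 12:33.
Proofing ends at 12:33 − 255 min = 08:18.
Baking ends at 08:18 − 49 min = 07:29.
Preheating the oven starts at 07:29 + 209 min = 10:58.
Resting the dough is bounded by preheating the oven, so the earliest it can start is 10:58.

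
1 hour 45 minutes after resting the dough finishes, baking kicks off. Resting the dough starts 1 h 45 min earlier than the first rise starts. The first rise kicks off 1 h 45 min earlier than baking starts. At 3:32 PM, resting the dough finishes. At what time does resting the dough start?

1:47 PM

Baking starts at 3:32 PM + 105 min = 5:17 PM.
The first rise starts at 5:17 PM − 105 min = 3:32 PM.
Resting the dough starts at 3:32 PM − 105 min = 1:47 PM.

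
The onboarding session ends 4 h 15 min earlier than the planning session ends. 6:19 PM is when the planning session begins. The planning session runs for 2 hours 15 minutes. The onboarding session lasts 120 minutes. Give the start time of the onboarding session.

2:19 PM

The planning session ends at 6:19 PM + 135 min = 8:34 PM.
The onboarding session ends at 8:34 PM − 255 min = 4:19 PM.
The onboarding session starts at 4:19 PM − 120 min = 2:19 PM.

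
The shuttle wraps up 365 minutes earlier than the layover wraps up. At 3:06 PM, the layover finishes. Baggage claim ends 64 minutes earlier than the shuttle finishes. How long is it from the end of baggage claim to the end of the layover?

7 hours 9 minutes

The shuttle ends at 3:06 PM − 365 min = 9:01 AM.
Baggage claim ends at 9:01 AM − 64 min = 7:57 AM.
From 7:57 AM to 3:06 PM is 7 hours 9 minutes.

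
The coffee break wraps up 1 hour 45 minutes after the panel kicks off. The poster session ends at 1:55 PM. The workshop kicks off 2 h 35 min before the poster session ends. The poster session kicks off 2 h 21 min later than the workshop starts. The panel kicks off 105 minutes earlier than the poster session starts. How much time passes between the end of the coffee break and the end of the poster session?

The workshop starts at 1:55 PM − 155 min = 11:20 AM.
The poster session starts at 11:20 AM + 141 min = 1:41 PM.
The panel starts at 1:41 PM − 105 min = 11:56 AM.
The coffee break ends at 11:56 AM + 105 min = 1:41 PM.
From 1:41 PM to 1:55 PM is 14 minutes.

14 minutes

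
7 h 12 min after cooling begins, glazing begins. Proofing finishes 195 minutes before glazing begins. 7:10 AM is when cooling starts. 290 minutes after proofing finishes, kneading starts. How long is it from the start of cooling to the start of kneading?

Glazing starts at 7:10 AM + 432 min = 2:22 PM.
Proofing ends at 2:22 PM − 195 min = 11:07 AM.
Kneading starts at 11:07 AM + 290 min = 3:57 PM.
From 7:10 AM to 3:57 PM is 527 minutes.

527 minutes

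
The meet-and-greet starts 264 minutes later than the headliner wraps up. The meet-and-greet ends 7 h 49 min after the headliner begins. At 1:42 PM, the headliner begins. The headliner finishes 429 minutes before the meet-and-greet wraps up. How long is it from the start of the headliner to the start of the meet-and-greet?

5 h 4 min

The meet-and-greet ends at 1:42 PM + 469 min = 9:31 PM.
The headliner ends at 9:31 PM − 429 min = 2:22 PM.
The meet-and-greet starts at 2:22 PM + 264 min = 6:46 PM.
From 1:42 PM to 6:46 PM is 5 h 4 min.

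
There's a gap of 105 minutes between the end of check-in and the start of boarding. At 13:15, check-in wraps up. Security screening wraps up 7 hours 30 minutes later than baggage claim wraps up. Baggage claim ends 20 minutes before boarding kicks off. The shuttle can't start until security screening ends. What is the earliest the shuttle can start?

22:10

Boarding starts at 13:15 + 105 min = 15:00.
Baggage claim ends at 15:00 − 20 min = 14:40.
Security screening ends at 14:40 + 450 min = 22:10.
The shuttle is bounded by security screening, so the earliest it can start is 22:10.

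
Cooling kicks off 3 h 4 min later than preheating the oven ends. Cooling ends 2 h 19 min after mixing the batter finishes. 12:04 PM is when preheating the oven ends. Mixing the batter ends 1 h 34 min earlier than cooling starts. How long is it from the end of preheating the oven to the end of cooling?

Cooling starts at 12:04 PM + 184 min = 3:08 PM.
Mixing the batter ends at 3:08 PM − 94 min = 1:34 PM.
Cooling ends at 1:34 PM + 139 min = 3:53 PM.
From 12:04 PM to 3:53 PM is 229 minutes.

229 minutes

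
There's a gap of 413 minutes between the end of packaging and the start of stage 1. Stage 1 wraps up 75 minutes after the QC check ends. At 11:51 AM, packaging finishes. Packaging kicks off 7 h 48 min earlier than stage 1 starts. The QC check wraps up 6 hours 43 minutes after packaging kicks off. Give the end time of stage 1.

Stage 1 starts at 11:51 AM + 413 min = 6:44 PM.
Packaging starts at 6:44 PM − 468 min = 10:56 AM.
The QC check ends at 10:56 AM + 403 min = 5:39 PM.
Stage 1 ends at 5:39 PM + 75 min = 6:54 PM.

6:54 PM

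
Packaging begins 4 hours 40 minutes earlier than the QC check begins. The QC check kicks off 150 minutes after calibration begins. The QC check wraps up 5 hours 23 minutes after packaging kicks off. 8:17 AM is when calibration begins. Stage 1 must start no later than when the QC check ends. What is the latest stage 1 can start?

11:30 AM

The QC check starts at 8:17 AM + 150 min = 10:47 AM.
Packaging starts at 10:47 AM − 280 min = 6:07 AM.
The QC check ends at 6:07 AM + 323 min = 11:30 AM.
Stage 1 is bounded by the QC check, so the latest it can start is 11:30 AM.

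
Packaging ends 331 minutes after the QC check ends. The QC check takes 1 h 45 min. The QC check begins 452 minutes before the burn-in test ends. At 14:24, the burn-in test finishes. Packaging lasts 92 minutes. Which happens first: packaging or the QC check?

The QC check starts at 14:24 − 452 min = 06:52.
The QC check ends at 06:52 + 105 min = 08:37.
Packaging ends at 08:37 + 331 min = 14:08.
Packaging starts at 14:08 − 92 min = 12:36.
Packaging starts at 12:36 and the QC check starts at 06:52, so the QC check is first.

the QC check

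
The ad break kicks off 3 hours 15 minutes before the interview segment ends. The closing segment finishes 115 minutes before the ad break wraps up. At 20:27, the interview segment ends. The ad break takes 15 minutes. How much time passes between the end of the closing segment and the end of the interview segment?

The ad break starts at 20:27 − 195 min = 17:12.
The ad break ends at 17:12 + 15 min = 17:27.
The closing segment ends at 17:27 − 115 min = 15:32.
From 15:32 to 20:27 is 295 minutes.

295 minutes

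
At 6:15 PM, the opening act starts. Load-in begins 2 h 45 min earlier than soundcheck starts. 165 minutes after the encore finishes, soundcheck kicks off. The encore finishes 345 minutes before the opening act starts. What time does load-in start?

The encore ends at 6:15 PM − 345 min = 12:30 PM.
Soundcheck starts at 12:30 PM + 165 min = 3:15 PM.
Load-in starts at 3:15 PM − 165 min = 12:30 PM.

12:30 PM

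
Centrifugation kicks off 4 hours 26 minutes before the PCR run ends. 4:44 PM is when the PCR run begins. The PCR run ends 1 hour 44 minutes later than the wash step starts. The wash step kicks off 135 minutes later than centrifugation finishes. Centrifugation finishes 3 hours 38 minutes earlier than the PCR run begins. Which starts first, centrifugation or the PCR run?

Centrifugation ends at 4:44 PM − 218 min = 1:06 PM.
The wash step starts at 1:06 PM + 135 min = 3:21 PM.
The PCR run ends at 3:21 PM + 104 min = 5:05 PM.
Centrifugation starts at 5:05 PM − 266 min = 12:39 PM.
Centrifugation starts at 12:39 PM and the PCR run starts at 4:44 PM, so centrifugation is first.

centrifugation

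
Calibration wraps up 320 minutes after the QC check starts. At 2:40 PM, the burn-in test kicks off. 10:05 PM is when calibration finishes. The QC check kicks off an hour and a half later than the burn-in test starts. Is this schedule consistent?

No

The QC check starts at 2:40 PM + 90 min = 4:10 PM.
Calibration ends at 4:10 PM + 320 min = 9:30 PM.
But calibration is also said to end at 10:05 PM — a 35-minute conflict.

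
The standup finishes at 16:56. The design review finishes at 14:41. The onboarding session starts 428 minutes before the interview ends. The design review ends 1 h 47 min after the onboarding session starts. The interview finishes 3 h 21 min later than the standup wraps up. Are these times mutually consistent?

No

The interview ends at 16:56 + 201 min = 20:17.
The onboarding session starts at 20:17 − 428 min = 13:09.
The design review ends at 13:09 + 107 min = 14:56.
But the design review is also said to end at 14:41 — a 15-minute conflict.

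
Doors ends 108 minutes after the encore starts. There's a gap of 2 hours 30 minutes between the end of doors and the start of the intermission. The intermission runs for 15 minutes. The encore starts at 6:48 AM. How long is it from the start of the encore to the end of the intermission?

4 h 33 min

Doors ends at 6:48 AM + 108 min = 8:36 AM.
The intermission starts at 8:36 AM + 150 min = 11:06 AM.
The intermission ends at 11:06 AM + 15 min = 11:21 AM.
From 6:48 AM to 11:21 AM is 4 h 33 min.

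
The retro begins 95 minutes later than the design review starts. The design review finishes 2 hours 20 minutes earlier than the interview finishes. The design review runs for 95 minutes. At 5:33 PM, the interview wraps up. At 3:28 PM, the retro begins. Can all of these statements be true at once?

No

The design review ends at 5:33 PM − 140 min = 3:13 PM.
The design review starts at 3:13 PM − 95 min = 1:38 PM.
The retro starts at 1:38 PM + 95 min = 3:13 PM.
But the retro is also said to start at 3:28 PM — a 15-minute conflict.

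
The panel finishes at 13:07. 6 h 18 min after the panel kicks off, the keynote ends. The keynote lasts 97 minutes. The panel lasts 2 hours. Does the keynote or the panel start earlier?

The panel starts at 13:07 − 120 min = 11:07.
The keynote ends at 11:07 + 378 min = 17:25.
The keynote starts at 17:25 − 97 min = 15:48.
The keynote starts at 15:48 and the panel starts at 11:07, so the panel is first.

the panel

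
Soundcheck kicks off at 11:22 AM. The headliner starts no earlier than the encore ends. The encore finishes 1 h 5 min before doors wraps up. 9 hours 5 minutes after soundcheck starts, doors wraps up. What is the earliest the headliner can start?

Doors ends at 11:22 AM + 545 min = 8:27 PM.
The encore ends at 8:27 PM − 65 min = 7:22 PM.
The headliner is bounded by the encore, so the earliest it can start is 7:22 PM.

7:22 PM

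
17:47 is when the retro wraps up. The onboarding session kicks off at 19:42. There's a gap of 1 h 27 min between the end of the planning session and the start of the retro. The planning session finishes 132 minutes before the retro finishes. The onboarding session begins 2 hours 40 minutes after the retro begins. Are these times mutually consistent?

Yes

The planning session ends at 17:47 − 132 min = 15:35.
The retro starts at 15:35 + 87 min = 17:02.
The onboarding session starts at 17:02 + 160 min = 19:42.
That matches the stated 19:42, so the schedule is consistent.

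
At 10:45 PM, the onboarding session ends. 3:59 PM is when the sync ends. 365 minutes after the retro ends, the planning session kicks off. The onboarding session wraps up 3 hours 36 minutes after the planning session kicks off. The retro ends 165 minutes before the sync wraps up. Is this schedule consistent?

No

The retro ends at 3:59 PM − 165 min = 1:14 PM.
The planning session starts at 1:14 PM + 365 min = 7:19 PM.
The onboarding session ends at 7:19 PM + 216 min = 10:55 PM.
But the onboarding session is also said to end at 10:45 PM — a 10-minute conflict.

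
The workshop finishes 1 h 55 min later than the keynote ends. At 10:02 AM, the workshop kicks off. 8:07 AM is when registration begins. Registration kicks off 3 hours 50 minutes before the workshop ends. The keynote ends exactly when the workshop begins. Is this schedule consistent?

The keynote ends at 10:02 AM.
The workshop ends at 10:02 AM + 115 min = 11:57 AM.
Registration starts at 11:57 AM − 230 min = 8:07 AM.
That matches the stated 8:07 AM, so the schedule is consistent.

Yes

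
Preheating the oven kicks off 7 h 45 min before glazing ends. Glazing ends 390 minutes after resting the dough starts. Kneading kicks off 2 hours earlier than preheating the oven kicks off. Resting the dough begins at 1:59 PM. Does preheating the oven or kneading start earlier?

kneading

Glazing ends at 1:59 PM + 390 min = 8:29 PM.
Preheating the oven starts at 8:29 PM − 465 min = 12:44 PM.
Kneading starts at 12:44 PM − 120 min = 10:44 AM.
Preheating the oven starts at 12:44 PM and kneading starts at 10:44 AM, so kneading is first.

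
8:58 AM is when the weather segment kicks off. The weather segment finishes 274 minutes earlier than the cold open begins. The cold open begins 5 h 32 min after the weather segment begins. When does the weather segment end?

The cold open starts at 8:58 AM + 332 min = 2:30 PM.
The weather segment ends at 2:30 PM − 274 min = 9:56 AM.

9:56 AM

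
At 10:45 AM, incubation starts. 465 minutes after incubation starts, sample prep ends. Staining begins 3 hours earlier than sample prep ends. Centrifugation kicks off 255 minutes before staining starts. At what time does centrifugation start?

11:15 AM

Sample prep ends at 10:45 AM + 465 min = 6:30 PM.
Staining starts at 6:30 PM − 180 min = 3:30 PM.
Centrifugation starts at 3:30 PM − 255 min = 11:15 AM.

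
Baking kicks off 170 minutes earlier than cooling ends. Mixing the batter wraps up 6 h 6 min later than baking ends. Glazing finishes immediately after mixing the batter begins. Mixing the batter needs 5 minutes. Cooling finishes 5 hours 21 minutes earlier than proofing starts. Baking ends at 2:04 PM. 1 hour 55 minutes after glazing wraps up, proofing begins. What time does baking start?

Mixing the batter ends at 2:04 PM + 366 min = 8:10 PM.
Mixing the batter starts at 8:10 PM − 5 min = 8:05 PM.
So glazing ends at 8:05 PM.
Proofing starts at 8:05 PM + 115 min = 10:00 PM.
Cooling ends at 10:00 PM − 321 min = 4:39 PM.
Baking starts at 4:39 PM − 170 min = 1:49 PM.

1:49 PM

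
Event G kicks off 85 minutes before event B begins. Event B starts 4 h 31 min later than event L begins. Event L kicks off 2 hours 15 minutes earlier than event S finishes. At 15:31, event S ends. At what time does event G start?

16:22

Event L starts at 15:31 − 135 min = 13:16.
Event B starts at 13:16 + 271 min = 17:47.
Event G starts at 17:47 − 85 min = 16:22.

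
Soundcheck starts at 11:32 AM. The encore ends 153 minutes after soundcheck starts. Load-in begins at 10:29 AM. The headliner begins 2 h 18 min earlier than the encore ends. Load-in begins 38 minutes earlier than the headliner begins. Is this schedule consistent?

The encore ends at 11:32 AM + 153 min = 2:05 PM.
The headliner starts at 2:05 PM − 138 min = 11:47 AM.
Load-in starts at 11:47 AM − 38 min = 11:09 AM.
But load-in is also said to start at 10:29 AM — a 40-minute conflict.

No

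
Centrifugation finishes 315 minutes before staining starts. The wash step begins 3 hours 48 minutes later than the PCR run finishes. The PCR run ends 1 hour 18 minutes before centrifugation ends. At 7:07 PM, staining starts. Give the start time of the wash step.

Centrifugation ends at 7:07 PM − 315 min = 1:52 PM.
The PCR run ends at 1:52 PM − 78 min = 12:34 PM.
The wash step starts at 12:34 PM + 228 min = 4:22 PM.

4:22 PM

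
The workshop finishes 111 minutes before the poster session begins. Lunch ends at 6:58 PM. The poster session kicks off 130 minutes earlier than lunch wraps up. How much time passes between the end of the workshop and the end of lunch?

The poster session starts at 6:58 PM − 130 min = 4:48 PM.
The workshop ends at 4:48 PM − 111 min = 2:57 PM.
From 2:57 PM to 6:58 PM is 4 h 1 min.

4 h 1 min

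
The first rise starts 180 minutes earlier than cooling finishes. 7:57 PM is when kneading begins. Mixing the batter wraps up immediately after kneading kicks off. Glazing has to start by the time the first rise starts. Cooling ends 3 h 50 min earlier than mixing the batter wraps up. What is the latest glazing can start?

Mixing the batter ends at 7:57 PM.
Cooling ends at 7:57 PM − 230 min = 4:07 PM.
The first rise starts at 4:07 PM − 180 min = 1:07 PM.
Glazing is bounded by the first rise, so the latest it can start is 1:07 PM.

1:07 PM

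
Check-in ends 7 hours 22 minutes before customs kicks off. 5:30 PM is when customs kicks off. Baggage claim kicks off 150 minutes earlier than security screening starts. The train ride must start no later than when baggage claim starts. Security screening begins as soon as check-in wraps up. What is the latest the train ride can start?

7:38 AM

Check-in ends at 5:30 PM − 442 min = 10:08 AM.
So security screening starts at 10:08 AM.
Baggage claim starts at 10:08 AM − 150 min = 7:38 AM.
The train ride is bounded by baggage claim, so the latest it can start is 7:38 AM.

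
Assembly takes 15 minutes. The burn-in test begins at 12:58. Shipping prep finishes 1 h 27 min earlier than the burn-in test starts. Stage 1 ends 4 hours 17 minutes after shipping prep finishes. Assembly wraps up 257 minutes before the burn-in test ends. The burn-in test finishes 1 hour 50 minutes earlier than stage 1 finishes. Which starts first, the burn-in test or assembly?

Shipping prep ends at 12:58 − 87 min = 11:31.
Stage 1 ends at 11:31 + 257 min = 15:48.
The burn-in test ends at 15:48 − 110 min = 13:58.
Assembly ends at 13:58 − 257 min = 09:41.
Assembly starts at 09:41 − 15 min = 09:26.
The burn-in test starts at 12:58 and assembly starts at 09:26, so assembly is first.

assembly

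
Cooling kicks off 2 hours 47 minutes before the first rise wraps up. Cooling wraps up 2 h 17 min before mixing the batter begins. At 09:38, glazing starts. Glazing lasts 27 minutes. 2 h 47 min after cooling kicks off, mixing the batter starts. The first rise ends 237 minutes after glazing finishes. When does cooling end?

11:45

Glazing ends at 09:38 + 27 min = 10:05.
The first rise ends at 10:05 + 237 min = 14:02.
Cooling starts at 14:02 − 167 min = 11:15.
Mixing the batter starts at 11:15 + 167 min = 14:02.
Cooling ends at 14:02 − 137 min = 11:45.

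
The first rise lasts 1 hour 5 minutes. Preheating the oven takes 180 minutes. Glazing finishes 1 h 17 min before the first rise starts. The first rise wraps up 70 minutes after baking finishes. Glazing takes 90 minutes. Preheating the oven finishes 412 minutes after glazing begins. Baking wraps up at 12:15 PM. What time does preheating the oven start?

The first rise ends at 12:15 PM + 70 min = 1:25 PM.
The first rise starts at 1:25 PM − 65 min = 12:20 PM.
Glazing ends at 12:20 PM − 77 min = 11:03 AM.
Glazing starts at 11:03 AM − 90 min = 9:33 AM.
Preheating the oven ends at 9:33 AM + 412 min = 4:25 PM.
Preheating the oven starts at 4:25 PM − 180 min = 1:25 PM.

1:25 PM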